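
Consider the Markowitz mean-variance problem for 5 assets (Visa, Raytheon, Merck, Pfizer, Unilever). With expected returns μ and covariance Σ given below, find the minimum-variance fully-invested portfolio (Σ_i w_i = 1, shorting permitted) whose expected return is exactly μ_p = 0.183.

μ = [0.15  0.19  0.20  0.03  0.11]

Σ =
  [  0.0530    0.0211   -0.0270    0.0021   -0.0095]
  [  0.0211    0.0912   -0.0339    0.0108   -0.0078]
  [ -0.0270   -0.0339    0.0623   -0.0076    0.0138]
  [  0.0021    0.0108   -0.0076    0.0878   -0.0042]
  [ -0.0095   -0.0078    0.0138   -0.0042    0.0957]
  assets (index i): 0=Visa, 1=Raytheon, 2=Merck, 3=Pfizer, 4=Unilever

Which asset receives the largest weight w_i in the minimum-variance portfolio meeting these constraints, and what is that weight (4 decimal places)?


u=Σ⁻¹μ = [5.2637  3.6064  7.3021  0.4489  0.9326]
v=Σ⁻¹𝟙 = [33.2520  17.2049  39.1026  12.3436  10.0556]
a=μᵀu=3.051240  b=𝟙ᵀu=17.553666  c=𝟙ᵀv=111.958671  D=ac−b²=33.481565
λ₁=(c·0.183−b)/D = (111.958671·0.183−17.553666)/33.481565 = 0.087653
λ₂=(a−b·0.183)/D = (3.051240−17.553666·0.183)/33.481565 = -0.004811
w* = 0.087653·u + -0.004811·v:
  w_0 = 0.087653·5.2637 + -0.004811·33.2520 = 0.3014  (Visa)
  w_1 = 0.087653·3.6064 + -0.004811·17.2049 = 0.2333  (Raytheon)
  w_2 = 0.087653·7.3021 + -0.004811·39.1026 = 0.4519  (Merck)
  w_3 = 0.087653·0.4489 + -0.004811·12.3436 = -0.0200  (Pfizer)
  w_4 = 0.087653·0.9326 + -0.004811·10.0556 = 0.0334  (Unilever)
Σw_i=1.0000  μᵀw=0.1830
σ²=wᵀΣw=λ₁·μ_p+λ₂ = 0.087653·0.183 + -0.004811 = 0.011230 ≈ 0.0112

Merck (0.4519)


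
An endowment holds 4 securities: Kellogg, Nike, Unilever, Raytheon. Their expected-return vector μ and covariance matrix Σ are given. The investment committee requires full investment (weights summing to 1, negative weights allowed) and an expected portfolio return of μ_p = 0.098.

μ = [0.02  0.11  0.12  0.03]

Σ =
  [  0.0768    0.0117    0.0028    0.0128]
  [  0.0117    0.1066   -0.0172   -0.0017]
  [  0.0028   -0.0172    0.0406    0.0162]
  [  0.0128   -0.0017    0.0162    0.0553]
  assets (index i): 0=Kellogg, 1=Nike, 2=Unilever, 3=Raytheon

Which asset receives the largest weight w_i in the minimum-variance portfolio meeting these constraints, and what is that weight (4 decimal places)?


Unilever (0.5422)

g=Σ⁻¹μ = [-0.0441  1.6528  3.8705  -0.5303]
h=Σ⁻¹𝟙 = [8.6532  12.7500  25.8887  8.8882]
a=μᵀg=0.629477  b=𝟙ᵀg=4.948863  c=𝟙ᵀh=56.180179  D=ac−b²=10.872865
λ₁=(c·0.098−b)/D = (56.180179·0.098−4.948863)/10.872865 = 0.051210
λ₂=(a−b·0.098)/D = (0.629477−4.948863·0.098)/10.872865 = 0.013289
w* = 0.051210·g + 0.013289·h:
  w_0 = 0.051210·-0.0441 + 0.013289·8.6532 = 0.1127  (Kellogg)
  w_1 = 0.051210·1.6528 + 0.013289·12.7500 = 0.2541  (Nike)
  w_2 = 0.051210·3.8705 + 0.013289·25.8887 = 0.5422  (Unilever)
  w_3 = 0.051210·-0.5303 + 0.013289·8.8882 = 0.0910  (Raytheon)
Σw_i=1.0000  μᵀw=0.0980
σ²=wᵀΣw=λ₁·μ_p+λ₂ = 0.051210·0.098 + 0.013289 = 0.018307 ≈ 0.0183


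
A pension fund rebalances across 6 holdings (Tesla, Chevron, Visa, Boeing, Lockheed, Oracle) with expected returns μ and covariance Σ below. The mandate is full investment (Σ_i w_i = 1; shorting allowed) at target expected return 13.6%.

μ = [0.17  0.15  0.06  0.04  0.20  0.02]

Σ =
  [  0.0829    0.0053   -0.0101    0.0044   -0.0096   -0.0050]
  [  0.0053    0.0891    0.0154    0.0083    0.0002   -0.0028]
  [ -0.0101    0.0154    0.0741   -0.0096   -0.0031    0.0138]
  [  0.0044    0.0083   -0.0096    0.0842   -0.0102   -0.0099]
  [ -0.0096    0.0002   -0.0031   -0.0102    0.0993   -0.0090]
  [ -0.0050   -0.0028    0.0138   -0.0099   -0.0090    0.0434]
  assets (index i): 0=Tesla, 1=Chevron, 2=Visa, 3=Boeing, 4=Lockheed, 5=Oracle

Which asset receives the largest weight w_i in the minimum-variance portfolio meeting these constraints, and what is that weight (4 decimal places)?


Lockheed (0.2785)

u=Σ⁻¹μ = [2.3830  1.3634  0.8199  0.7536  2.4575  1.2441]
v=Σ⁻¹𝟙 = [15.7168  7.5789  11.5604  17.0020  16.3036  28.9245]
a=μᵀu=1.205347  b=𝟙ᵀu=9.021595  c=𝟙ᵀv=97.086168  D=ac−b²=35.633391
λ₁=(c·0.136−b)/D = (97.086168·0.136−9.021595)/35.633391 = 0.117365
λ₂=(a−b·0.136)/D = (1.205347−9.021595·0.136)/35.633391 = -0.000606
w* = 0.117365·u + -0.000606·v:
  w_0 = 0.117365·2.3830 + -0.000606·15.7168 = 0.2702  (Tesla)
  w_1 = 0.117365·1.3634 + -0.000606·7.5789 = 0.1554  (Chevron)
  w_2 = 0.117365·0.8199 + -0.000606·11.5604 = 0.0892  (Visa)
  w_3 = 0.117365·0.7536 + -0.000606·17.0020 = 0.0781  (Boeing)
  w_4 = 0.117365·2.4575 + -0.000606·16.3036 = 0.2785  (Lockheed)
  w_5 = 0.117365·1.2441 + -0.000606·28.9245 = 0.1285  (Oracle)
Σw_i=1.0000  μᵀw=0.1360
σ²=wᵀΣw=λ₁·μ_p+λ₂ = 0.117365·0.136 + -0.000606 = 0.015356 ≈ 0.0154


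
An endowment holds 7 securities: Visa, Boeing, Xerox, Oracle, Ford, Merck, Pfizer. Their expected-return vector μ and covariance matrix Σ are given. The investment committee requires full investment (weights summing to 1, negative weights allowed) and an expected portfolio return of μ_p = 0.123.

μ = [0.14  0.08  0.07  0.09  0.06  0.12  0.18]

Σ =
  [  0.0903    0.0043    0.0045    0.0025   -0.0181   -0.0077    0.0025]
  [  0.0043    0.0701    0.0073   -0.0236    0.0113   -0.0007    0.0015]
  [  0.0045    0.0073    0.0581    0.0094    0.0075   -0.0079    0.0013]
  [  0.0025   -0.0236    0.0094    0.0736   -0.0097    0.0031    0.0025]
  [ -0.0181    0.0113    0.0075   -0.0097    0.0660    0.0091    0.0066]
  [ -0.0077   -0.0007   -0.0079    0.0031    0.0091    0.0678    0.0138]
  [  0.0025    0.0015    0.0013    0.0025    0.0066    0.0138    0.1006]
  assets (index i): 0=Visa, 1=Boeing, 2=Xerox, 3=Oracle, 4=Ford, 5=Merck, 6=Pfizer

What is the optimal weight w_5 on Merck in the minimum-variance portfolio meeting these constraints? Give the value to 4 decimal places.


0.1934

u=Σ⁻¹μ = [1.6928  1.3013  0.7318  1.4973  0.9290  1.5821  1.4032]
v=Σ⁻¹𝟙 = [13.2664  15.9709  11.0513  18.0426  14.9743  13.6679  5.9240]
a=μᵀu=1.025228  b=𝟙ᵀu=9.137323  c=𝟙ᵀv=92.897398  D=ac−b²=11.750312
λ₁=(c·0.123−b)/D = (92.897398·0.123−9.137323)/11.750312 = 0.194808
λ₂=(a−b·0.123)/D = (1.025228−9.137323·0.123)/11.750312 = -0.008397
w* = 0.194808·u + -0.008397·v:
  w_0 = 0.194808·1.6928 + -0.008397·13.2664 = 0.2184  (Visa)
  w_1 = 0.194808·1.3013 + -0.008397·15.9709 = 0.1194  (Boeing)
  w_2 = 0.194808·0.7318 + -0.008397·11.0513 = 0.0498  (Xerox)
  w_3 = 0.194808·1.4973 + -0.008397·18.0426 = 0.1402  (Oracle)
  w_4 = 0.194808·0.9290 + -0.008397·14.9743 = 0.0552  (Ford)
  w_5 = 0.194808·1.5821 + -0.008397·13.6679 = 0.1934  (Merck)
  w_6 = 0.194808·1.4032 + -0.008397·5.9240 = 0.2236  (Pfizer)
Σw_i=1.0000  μᵀw=0.1230
σ²=wᵀΣw=λ₁·μ_p+λ₂ = 0.194808·0.123 + -0.008397 = 0.015565 ≈ 0.0156


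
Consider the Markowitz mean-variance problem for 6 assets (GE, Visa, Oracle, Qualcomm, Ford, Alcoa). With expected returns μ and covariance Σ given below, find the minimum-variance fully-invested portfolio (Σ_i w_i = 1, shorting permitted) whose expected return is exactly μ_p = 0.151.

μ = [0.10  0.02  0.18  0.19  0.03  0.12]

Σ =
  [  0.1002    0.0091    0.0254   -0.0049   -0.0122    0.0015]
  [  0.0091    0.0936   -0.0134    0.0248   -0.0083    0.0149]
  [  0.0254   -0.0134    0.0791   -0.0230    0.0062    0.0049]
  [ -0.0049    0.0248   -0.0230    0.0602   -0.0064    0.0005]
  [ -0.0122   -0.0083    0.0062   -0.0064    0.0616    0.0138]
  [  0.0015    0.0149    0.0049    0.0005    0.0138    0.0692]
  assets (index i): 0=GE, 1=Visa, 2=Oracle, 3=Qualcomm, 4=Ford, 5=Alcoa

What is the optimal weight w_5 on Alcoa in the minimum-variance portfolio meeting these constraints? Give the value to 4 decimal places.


u=Σ⁻¹μ = [0.5010  -0.8736  3.2456  4.8140  0.2859  1.5897]
v=Σ⁻¹𝟙 = [8.5769  6.4263  15.6122  22.4468  17.7504  8.0738]
a=μᵀu=1.730851  b=𝟙ᵀu=9.562671  c=𝟙ᵀv=78.886342  D=ac−b²=45.095817
λ₁=(c·0.151−b)/D = (78.886342·0.151−9.562671)/45.095817 = 0.052093
λ₂=(a−b·0.151)/D = (1.730851−9.562671·0.151)/45.095817 = 0.006362
w* = 0.052093·u + 0.006362·v:
  w_0 = 0.052093·0.5010 + 0.006362·8.5769 = 0.0807  (GE)
  w_1 = 0.052093·-0.8736 + 0.006362·6.4263 = -0.0046  (Visa)
  w_2 = 0.052093·3.2456 + 0.006362·15.6122 = 0.2684  (Oracle)
  w_3 = 0.052093·4.8140 + 0.006362·22.4468 = 0.3936  (Qualcomm)
  w_4 = 0.052093·0.2859 + 0.006362·17.7504 = 0.1278  (Ford)
  w_5 = 0.052093·1.5897 + 0.006362·8.0738 = 0.1342  (Alcoa)
Σw_i=1.0000  μᵀw=0.1510
σ²=wᵀΣw=λ₁·μ_p+λ₂ = 0.052093·0.151 + 0.006362 = 0.014228 ≈ 0.0142

0.1342


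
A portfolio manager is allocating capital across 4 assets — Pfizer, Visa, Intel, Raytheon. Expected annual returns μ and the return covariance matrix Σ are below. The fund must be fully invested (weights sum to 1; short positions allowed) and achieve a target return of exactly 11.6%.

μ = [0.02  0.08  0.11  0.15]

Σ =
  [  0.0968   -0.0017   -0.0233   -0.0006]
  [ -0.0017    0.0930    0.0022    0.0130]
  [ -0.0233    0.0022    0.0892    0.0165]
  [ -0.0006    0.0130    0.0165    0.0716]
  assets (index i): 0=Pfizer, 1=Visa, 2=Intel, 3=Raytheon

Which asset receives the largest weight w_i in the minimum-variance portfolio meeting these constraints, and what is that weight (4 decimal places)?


Raytheon (0.4880)

p=Σ⁻¹μ = [0.4729  0.5994  1.0171  1.7557]
q=Σ⁻¹𝟙 = [13.6340  9.3812  12.7967  9.4285]
a=μᵀp=0.432650  b=𝟙ᵀp=3.845084  c=𝟙ᵀq=45.240345  D=ac−b²=4.788561
λ₁=(c·0.116−b)/D = (45.240345·0.116−3.845084)/4.788561 = 0.292947
λ₂=(a−b·0.116)/D = (0.432650−3.845084·0.116)/4.788561 = -0.002794
w* = 0.292947·p + -0.002794·q:
  w_0 = 0.292947·0.4729 + -0.002794·13.6340 = 0.1004  (Pfizer)
  w_1 = 0.292947·0.5994 + -0.002794·9.3812 = 0.1494  (Visa)
  w_2 = 0.292947·1.0171 + -0.002794·12.7967 = 0.2622  (Intel)
  w_3 = 0.292947·1.7557 + -0.002794·9.4285 = 0.4880  (Raytheon)
Σw_i=1.0000  μᵀw=0.1160
σ²=wᵀΣw=λ₁·μ_p+λ₂ = 0.292947·0.116 + -0.002794 = 0.031188 ≈ 0.0312


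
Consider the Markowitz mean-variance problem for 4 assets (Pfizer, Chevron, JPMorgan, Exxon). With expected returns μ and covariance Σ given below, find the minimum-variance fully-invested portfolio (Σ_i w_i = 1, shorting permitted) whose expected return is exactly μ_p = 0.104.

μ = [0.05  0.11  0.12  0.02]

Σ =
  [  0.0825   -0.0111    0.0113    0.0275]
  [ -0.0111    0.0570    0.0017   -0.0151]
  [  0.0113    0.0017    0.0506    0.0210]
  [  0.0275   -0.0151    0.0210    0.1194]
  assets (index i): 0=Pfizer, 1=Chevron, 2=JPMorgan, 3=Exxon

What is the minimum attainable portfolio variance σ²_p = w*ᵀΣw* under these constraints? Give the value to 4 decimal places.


0.0215

x=Σ⁻¹μ = [0.6029  1.9506  2.2191  -0.1150]
y=Σ⁻¹𝟙 = [10.9940  20.8524  14.1182  5.9971]
a=μᵀx=0.508699  b=𝟙ᵀx=4.657591  c=𝟙ᵀy=51.961730  D=ac−b²=4.739751
λ₁=(c·0.104−b)/D = (51.961730·0.104−4.657591)/4.739751 = 0.157483
λ₂=(a−b·0.104)/D = (0.508699−4.657591·0.104)/4.739751 = 0.005129
w* = 0.157483·x + 0.005129·y:
  w_0 = 0.157483·0.6029 + 0.005129·10.9940 = 0.1513  (Pfizer)
  w_1 = 0.157483·1.9506 + 0.005129·20.8524 = 0.4141  (Chevron)
  w_2 = 0.157483·2.2191 + 0.005129·14.1182 = 0.4219  (JPMorgan)
  w_3 = 0.157483·-0.1150 + 0.005129·5.9971 = 0.0127  (Exxon)
Σw_i=1.0000  μᵀw=0.1040
σ²=wᵀΣw=λ₁·μ_p+λ₂ = 0.157483·0.104 + 0.005129 = 0.021507 ≈ 0.0215


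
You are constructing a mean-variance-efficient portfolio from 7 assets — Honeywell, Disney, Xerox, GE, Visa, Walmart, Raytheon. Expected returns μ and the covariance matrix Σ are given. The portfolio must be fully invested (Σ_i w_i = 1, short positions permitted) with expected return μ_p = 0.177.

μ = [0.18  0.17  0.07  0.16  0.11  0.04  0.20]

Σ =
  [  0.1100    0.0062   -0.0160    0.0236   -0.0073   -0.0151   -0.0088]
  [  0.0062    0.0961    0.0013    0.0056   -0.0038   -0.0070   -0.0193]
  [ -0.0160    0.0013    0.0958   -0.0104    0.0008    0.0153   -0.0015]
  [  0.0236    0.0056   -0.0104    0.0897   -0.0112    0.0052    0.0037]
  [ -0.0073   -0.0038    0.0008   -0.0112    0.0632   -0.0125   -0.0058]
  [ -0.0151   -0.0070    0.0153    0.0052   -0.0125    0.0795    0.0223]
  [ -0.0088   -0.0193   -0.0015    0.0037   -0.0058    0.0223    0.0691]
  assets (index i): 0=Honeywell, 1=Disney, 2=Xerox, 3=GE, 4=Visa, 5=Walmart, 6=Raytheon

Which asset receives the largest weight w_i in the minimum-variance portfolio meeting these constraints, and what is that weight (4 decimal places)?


Raytheon (0.3847)

p=Σ⁻¹μ = [1.8681  2.4585  1.1963  1.4499  2.7231  0.0623  3.9757]
q=Σ⁻¹𝟙 = [12.5208  14.2773  11.5577  9.8313  23.7506  12.0661  17.8781]
a=μᵀp=2.167080  b=𝟙ᵀp=13.733772  c=𝟙ᵀq=101.881913  D=ac−b²=32.169744
λ₁=(c·0.177−b)/D = (101.881913·0.177−13.733772)/32.169744 = 0.133645
λ₂=(a−b·0.177)/D = (2.167080−13.733772·0.177)/32.169744 = -0.008200
w* = 0.133645·p + -0.008200·q:
  w_0 = 0.133645·1.8681 + -0.008200·12.5208 = 0.1470  (Honeywell)
  w_1 = 0.133645·2.4585 + -0.008200·14.2773 = 0.2115  (Disney)
  w_2 = 0.133645·1.1963 + -0.008200·11.5577 = 0.0651  (Xerox)
  w_3 = 0.133645·1.4499 + -0.008200·9.8313 = 0.1131  (GE)
  w_4 = 0.133645·2.7231 + -0.008200·23.7506 = 0.1692  (Visa)
  w_5 = 0.133645·0.0623 + -0.008200·12.0661 = -0.0906  (Walmart)
  w_6 = 0.133645·3.9757 + -0.008200·17.8781 = 0.3847  (Raytheon)
Σw_i=1.0000  μᵀw=0.1770
σ²=wᵀΣw=λ₁·μ_p+λ₂ = 0.133645·0.177 + -0.008200 = 0.015455 ≈ 0.0155


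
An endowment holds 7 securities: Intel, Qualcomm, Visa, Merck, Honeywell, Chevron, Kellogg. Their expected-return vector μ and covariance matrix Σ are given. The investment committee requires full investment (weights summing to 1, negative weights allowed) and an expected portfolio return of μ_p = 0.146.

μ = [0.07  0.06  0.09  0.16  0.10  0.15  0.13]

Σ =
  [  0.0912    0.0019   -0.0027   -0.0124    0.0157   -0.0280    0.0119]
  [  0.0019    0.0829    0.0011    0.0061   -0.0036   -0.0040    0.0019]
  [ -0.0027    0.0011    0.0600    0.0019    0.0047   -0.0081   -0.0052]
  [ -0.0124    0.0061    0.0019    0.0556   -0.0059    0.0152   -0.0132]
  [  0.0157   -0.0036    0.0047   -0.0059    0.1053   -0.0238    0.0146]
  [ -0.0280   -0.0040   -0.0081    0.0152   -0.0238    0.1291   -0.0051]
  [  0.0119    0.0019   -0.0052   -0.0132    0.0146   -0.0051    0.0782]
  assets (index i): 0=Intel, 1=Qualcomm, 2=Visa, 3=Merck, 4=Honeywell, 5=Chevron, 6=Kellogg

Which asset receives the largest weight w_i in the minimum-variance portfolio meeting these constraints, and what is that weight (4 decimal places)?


g=Σ⁻¹μ = [1.2629  0.4958  1.7430  3.2370  0.9220  1.4300  2.0416]
h=Σ⁻¹𝟙 = [14.4361  10.6296  18.6558  20.3733  8.8014  12.1601  14.1620]
a=μᵀg=1.365049  b=𝟙ᵀg=11.132261  c=𝟙ᵀh=99.218247  D=ac−b²=11.510490
λ₁=(c·0.146−b)/D = (99.218247·0.146−11.132261)/11.510490 = 0.291352
λ₂=(a−b·0.146)/D = (1.365049−11.132261·0.146)/11.510490 = -0.022611
w* = 0.291352·g + -0.022611·h:
  w_0 = 0.291352·1.2629 + -0.022611·14.4361 = 0.0415  (Intel)
  w_1 = 0.291352·0.4958 + -0.022611·10.6296 = -0.0959  (Qualcomm)
  w_2 = 0.291352·1.7430 + -0.022611·18.6558 = 0.0860  (Visa)
  w_3 = 0.291352·3.2370 + -0.022611·20.3733 = 0.4824  (Merck)
  w_4 = 0.291352·0.9220 + -0.022611·8.8014 = 0.0696  (Honeywell)
  w_5 = 0.291352·1.4300 + -0.022611·12.1601 = 0.1417  (Chevron)
  w_6 = 0.291352·2.0416 + -0.022611·14.1620 = 0.2746  (Kellogg)
Σw_i=1.0000  μᵀw=0.1460
σ²=wᵀΣw=λ₁·μ_p+λ₂ = 0.291352·0.146 + -0.022611 = 0.019927 ≈ 0.0199

Merck (0.4824)


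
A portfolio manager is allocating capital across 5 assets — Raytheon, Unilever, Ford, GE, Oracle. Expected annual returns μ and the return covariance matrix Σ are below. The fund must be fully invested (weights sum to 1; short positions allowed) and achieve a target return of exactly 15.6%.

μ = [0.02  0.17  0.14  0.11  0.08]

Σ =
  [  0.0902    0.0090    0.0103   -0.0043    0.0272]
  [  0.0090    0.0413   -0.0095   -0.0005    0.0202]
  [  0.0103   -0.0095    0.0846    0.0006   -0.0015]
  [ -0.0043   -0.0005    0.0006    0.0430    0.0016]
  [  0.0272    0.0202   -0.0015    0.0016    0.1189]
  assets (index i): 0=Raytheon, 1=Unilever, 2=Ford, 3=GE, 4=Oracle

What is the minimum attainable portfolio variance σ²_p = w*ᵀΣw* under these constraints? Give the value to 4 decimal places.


0.0176

u=Σ⁻¹μ = [-0.3675  4.7657  2.2156  2.5481  -0.0591]
v=Σ⁻¹𝟙 = [7.5027  24.8557  13.5688  24.0195  2.3193]
a=μᵀu=1.388570  b=𝟙ᵀu=9.102833  c=𝟙ᵀv=72.265878  D=ac−b²=17.484649
λ₁=(c·0.156−b)/D = (72.265878·0.156−9.102833)/17.484649 = 0.124146
λ₂=(a−b·0.156)/D = (1.388570−9.102833·0.156)/17.484649 = -0.001800
w* = 0.124146·u + -0.001800·v:
  w_0 = 0.124146·-0.3675 + -0.001800·7.5027 = -0.0591  (Raytheon)
  w_1 = 0.124146·4.7657 + -0.001800·24.8557 = 0.5469  (Unilever)
  w_2 = 0.124146·2.2156 + -0.001800·13.5688 = 0.2506  (Ford)
  w_3 = 0.124146·2.5481 + -0.001800·24.0195 = 0.2731  (GE)
  w_4 = 0.124146·-0.0591 + -0.001800·2.3193 = -0.0115  (Oracle)
Σw_i=1.0000  μᵀw=0.1560
σ²=wᵀΣw=λ₁·μ_p+λ₂ = 0.124146·0.156 + -0.001800 = 0.017567 ≈ 0.0176


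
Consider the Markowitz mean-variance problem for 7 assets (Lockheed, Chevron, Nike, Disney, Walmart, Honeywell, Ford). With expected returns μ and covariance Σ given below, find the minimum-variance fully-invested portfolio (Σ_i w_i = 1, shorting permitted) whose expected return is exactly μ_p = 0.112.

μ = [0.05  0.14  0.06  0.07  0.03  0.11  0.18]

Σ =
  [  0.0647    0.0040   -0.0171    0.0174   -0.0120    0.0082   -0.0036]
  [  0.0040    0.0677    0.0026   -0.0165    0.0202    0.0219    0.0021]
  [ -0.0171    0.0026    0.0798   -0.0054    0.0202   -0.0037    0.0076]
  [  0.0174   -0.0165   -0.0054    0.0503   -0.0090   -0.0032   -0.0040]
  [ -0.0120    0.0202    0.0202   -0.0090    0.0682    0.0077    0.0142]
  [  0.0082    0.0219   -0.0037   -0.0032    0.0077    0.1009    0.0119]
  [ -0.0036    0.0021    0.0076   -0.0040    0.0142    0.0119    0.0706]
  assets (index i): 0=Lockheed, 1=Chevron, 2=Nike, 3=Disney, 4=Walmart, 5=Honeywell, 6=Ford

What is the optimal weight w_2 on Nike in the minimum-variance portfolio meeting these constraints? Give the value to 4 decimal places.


0.1236

u=Σ⁻¹μ = [0.1289  2.6653  0.8352  2.3917  -0.8475  0.3620  2.6319]
v=Σ⁻¹𝟙 = [13.1807  14.8777  13.3914  24.4628  8.8476  4.8168  11.7469]
a=μᵀu=1.085254  b=𝟙ᵀu=8.167502  c=𝟙ᵀv=91.323804  D=ac−b²=32.401423
λ₁=(c·0.112−b)/D = (91.323804·0.112−8.167502)/32.401423 = 0.063601
λ₂=(a−b·0.112)/D = (1.085254−8.167502·0.112)/32.401423 = 0.005262
w* = 0.063601·u + 0.005262·v:
  w_0 = 0.063601·0.1289 + 0.005262·13.1807 = 0.0776  (Lockheed)
  w_1 = 0.063601·2.6653 + 0.005262·14.8777 = 0.2478  (Chevron)
  w_2 = 0.063601·0.8352 + 0.005262·13.3914 = 0.1236  (Nike)
  w_3 = 0.063601·2.3917 + 0.005262·24.4628 = 0.2808  (Disney)
  w_4 = 0.063601·-0.8475 + 0.005262·8.8476 = -0.0073  (Walmart)
  w_5 = 0.063601·0.3620 + 0.005262·4.8168 = 0.0484  (Honeywell)
  w_6 = 0.063601·2.6319 + 0.005262·11.7469 = 0.2292  (Ford)
Σw_i=1.0000  μᵀw=0.1120
σ²=wᵀΣw=λ₁·μ_p+λ₂ = 0.063601·0.112 + 0.005262 = 0.012385 ≈ 0.0124


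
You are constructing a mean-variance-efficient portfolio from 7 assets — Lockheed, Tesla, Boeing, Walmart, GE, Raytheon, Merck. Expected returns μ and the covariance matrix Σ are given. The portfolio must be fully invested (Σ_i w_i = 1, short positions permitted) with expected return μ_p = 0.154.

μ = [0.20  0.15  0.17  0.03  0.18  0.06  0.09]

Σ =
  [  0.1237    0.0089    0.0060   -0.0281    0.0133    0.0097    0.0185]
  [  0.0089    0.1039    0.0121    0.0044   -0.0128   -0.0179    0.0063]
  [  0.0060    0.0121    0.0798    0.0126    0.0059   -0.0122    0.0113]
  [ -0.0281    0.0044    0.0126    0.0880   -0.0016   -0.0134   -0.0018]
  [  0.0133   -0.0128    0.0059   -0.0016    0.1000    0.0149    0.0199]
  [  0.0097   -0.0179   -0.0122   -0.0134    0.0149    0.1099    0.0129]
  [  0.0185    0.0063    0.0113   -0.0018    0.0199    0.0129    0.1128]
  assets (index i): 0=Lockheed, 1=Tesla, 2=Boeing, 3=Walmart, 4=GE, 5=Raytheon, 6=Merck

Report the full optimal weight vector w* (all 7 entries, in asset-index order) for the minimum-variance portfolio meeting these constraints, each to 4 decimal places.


g=Σ⁻¹μ = [1.3403  1.4267  1.7132  0.5886  1.6132  0.7067  -0.0293]
h=Σ⁻¹𝟙 = [7.8779  9.9632  8.8482  14.0424  7.5072  11.2640  3.7419]
a=μᵀg=1.121114  b=𝟙ᵀg=7.359442  c=𝟙ᵀh=63.244819  D=ac−b²=16.743261
λ₁=(c·0.154−b)/D = (63.244819·0.154−7.359442)/16.743261 = 0.142162
λ₂=(a−b·0.154)/D = (1.121114−7.359442·0.154)/16.743261 = -0.000731
w* = 0.142162·g + -0.000731·h:
  w_0 = 0.142162·1.3403 + -0.000731·7.8779 = 0.1848  (Lockheed)
  w_1 = 0.142162·1.4267 + -0.000731·9.9632 = 0.1955  (Tesla)
  w_2 = 0.142162·1.7132 + -0.000731·8.8482 = 0.2371  (Boeing)
  w_3 = 0.142162·0.5886 + -0.000731·14.0424 = 0.0734  (Walmart)
  w_4 = 0.142162·1.6132 + -0.000731·7.5072 = 0.2239  (GE)
  w_5 = 0.142162·0.7067 + -0.000731·11.2640 = 0.0922  (Raytheon)
  w_6 = 0.142162·-0.0293 + -0.000731·3.7419 = -0.0069  (Merck)
Σw_i=1.0000  μᵀw=0.1540
σ²=wᵀΣw=λ₁·μ_p+λ₂ = 0.142162·0.154 + -0.000731 = 0.021162 ≈ 0.0212

0.1848  0.1955  0.2371  0.0734  0.2239  0.0922  -0.0069


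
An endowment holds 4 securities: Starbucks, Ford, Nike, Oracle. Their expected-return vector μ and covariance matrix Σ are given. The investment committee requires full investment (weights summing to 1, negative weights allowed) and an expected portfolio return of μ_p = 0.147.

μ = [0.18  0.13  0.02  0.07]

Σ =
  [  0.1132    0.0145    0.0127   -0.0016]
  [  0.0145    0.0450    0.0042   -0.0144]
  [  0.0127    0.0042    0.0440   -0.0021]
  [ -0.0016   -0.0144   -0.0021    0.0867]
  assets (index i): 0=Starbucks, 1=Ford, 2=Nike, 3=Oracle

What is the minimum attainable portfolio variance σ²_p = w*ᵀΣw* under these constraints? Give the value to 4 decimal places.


p=Σ⁻¹μ = [1.2486  2.9178  -0.1217  1.3121]
q=Σ⁻¹𝟙 = [3.6909  24.3169  20.1105  16.1280]
a=μᵀp=0.693468  b=𝟙ᵀp=5.356730  c=𝟙ᵀq=64.246381  D=ac−b²=15.858231
λ₁=(c·0.147−b)/D = (64.246381·0.147−5.356730)/15.858231 = 0.257752
λ₂=(a−b·0.147)/D = (0.693468−5.356730·0.147)/15.858231 = -0.005926
w* = 0.257752·p + -0.005926·q:
  w_0 = 0.257752·1.2486 + -0.005926·3.6909 = 0.2999  (Starbucks)
  w_1 = 0.257752·2.9178 + -0.005926·24.3169 = 0.6080  (Ford)
  w_2 = 0.257752·-0.1217 + -0.005926·20.1105 = -0.1505  (Nike)
  w_3 = 0.257752·1.3121 + -0.005926·16.1280 = 0.2426  (Oracle)
Σw_i=1.0000  μᵀw=0.1470
σ²=wᵀΣw=λ₁·μ_p+λ₂ = 0.257752·0.147 + -0.005926 = 0.031964 ≈ 0.0320

0.0320


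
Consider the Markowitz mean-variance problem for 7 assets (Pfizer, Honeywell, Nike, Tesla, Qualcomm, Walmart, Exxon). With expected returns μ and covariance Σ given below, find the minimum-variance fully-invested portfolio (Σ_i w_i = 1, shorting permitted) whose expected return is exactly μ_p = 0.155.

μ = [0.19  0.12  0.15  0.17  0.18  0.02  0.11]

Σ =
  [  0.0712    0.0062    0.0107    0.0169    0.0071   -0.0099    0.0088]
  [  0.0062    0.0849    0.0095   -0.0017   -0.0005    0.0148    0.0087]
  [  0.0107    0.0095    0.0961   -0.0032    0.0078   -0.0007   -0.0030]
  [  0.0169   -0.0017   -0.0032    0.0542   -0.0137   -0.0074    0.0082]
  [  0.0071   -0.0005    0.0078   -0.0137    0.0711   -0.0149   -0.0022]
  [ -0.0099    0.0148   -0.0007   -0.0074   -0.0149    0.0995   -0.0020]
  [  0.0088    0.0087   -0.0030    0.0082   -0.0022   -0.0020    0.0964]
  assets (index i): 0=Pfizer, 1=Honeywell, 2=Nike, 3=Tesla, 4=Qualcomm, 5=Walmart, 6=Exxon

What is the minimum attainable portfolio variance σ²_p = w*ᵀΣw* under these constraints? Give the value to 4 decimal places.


0.0130

g=Σ⁻¹μ = [1.2406  1.0374  1.2123  3.6819  3.2136  0.9488  0.7518]
h=Σ⁻¹𝟙 = [5.5125  7.6434  8.5190  23.3704  20.4264  14.4840  8.2243]
a=μᵀg=1.848104  b=𝟙ᵀg=12.086492  c=𝟙ᵀh=88.179891  D=ac−b²=16.882309
λ₁=(c·0.155−b)/D = (88.179891·0.155−12.086492)/16.882309 = 0.093672
λ₂=(a−b·0.155)/D = (1.848104−12.086492·0.155)/16.882309 = -0.001499
w* = 0.093672·g + -0.001499·h:
  w_0 = 0.093672·1.2406 + -0.001499·5.5125 = 0.1080  (Pfizer)
  w_1 = 0.093672·1.0374 + -0.001499·7.6434 = 0.0857  (Honeywell)
  w_2 = 0.093672·1.2123 + -0.001499·8.5190 = 0.1008  (Nike)
  w_3 = 0.093672·3.6819 + -0.001499·23.3704 = 0.3099  (Tesla)
  w_4 = 0.093672·3.2136 + -0.001499·20.4264 = 0.2704  (Qualcomm)
  w_5 = 0.093672·0.9488 + -0.001499·14.4840 = 0.0672  (Walmart)
  w_6 = 0.093672·0.7518 + -0.001499·8.2243 = 0.0581  (Exxon)
Σw_i=1.0000  μᵀw=0.1550
σ²=wᵀΣw=λ₁·μ_p+λ₂ = 0.093672·0.155 + -0.001499 = 0.013020 ≈ 0.0130


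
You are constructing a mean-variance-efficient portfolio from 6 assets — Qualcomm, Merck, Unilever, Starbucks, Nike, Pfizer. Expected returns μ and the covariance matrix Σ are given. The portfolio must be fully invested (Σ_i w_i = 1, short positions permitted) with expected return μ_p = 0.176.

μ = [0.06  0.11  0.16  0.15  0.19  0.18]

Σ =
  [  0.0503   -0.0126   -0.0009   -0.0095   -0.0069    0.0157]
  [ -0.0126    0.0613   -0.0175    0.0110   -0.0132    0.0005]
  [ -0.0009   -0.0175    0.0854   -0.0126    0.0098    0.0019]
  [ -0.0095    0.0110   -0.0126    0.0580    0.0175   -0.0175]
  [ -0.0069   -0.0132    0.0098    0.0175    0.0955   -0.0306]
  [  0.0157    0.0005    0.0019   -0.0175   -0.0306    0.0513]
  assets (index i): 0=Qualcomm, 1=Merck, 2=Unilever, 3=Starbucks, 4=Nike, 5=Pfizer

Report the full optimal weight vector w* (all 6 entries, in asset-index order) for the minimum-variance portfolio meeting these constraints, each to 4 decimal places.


p=Σ⁻¹μ = [1.1040  2.7901  2.4344  3.6220  3.6047  6.4393]
q=Σ⁻¹𝟙 = [24.2449  26.1353  17.8606  23.5416  19.5788  30.8663]
a=μᵀp=3.149909  b=𝟙ᵀp=19.994413  c=𝟙ᵀq=142.227462  D=ac−b²=48.227022
λ₁=(c·0.176−b)/D = (142.227462·0.176−19.994413)/48.227022 = 0.104456
λ₂=(a−b·0.176)/D = (3.149909−19.994413·0.176)/48.227022 = -0.007654
w* = 0.104456·p + -0.007654·q:
  w_0 = 0.104456·1.1040 + -0.007654·24.2449 = -0.0702  (Qualcomm)
  w_1 = 0.104456·2.7901 + -0.007654·26.1353 = 0.0914  (Merck)
  w_2 = 0.104456·2.4344 + -0.007654·17.8606 = 0.1176  (Unilever)
  w_3 = 0.104456·3.6220 + -0.007654·23.5416 = 0.1982  (Starbucks)
  w_4 = 0.104456·3.6047 + -0.007654·19.5788 = 0.2267  (Nike)
  w_5 = 0.104456·6.4393 + -0.007654·30.8663 = 0.4364  (Pfizer)
Σw_i=1.0000  μᵀw=0.1760
σ²=wᵀΣw=λ₁·μ_p+λ₂ = 0.104456·0.176 + -0.007654 = 0.010731 ≈ 0.0107

-0.0702  0.0914  0.1176  0.1982  0.2267  0.4364


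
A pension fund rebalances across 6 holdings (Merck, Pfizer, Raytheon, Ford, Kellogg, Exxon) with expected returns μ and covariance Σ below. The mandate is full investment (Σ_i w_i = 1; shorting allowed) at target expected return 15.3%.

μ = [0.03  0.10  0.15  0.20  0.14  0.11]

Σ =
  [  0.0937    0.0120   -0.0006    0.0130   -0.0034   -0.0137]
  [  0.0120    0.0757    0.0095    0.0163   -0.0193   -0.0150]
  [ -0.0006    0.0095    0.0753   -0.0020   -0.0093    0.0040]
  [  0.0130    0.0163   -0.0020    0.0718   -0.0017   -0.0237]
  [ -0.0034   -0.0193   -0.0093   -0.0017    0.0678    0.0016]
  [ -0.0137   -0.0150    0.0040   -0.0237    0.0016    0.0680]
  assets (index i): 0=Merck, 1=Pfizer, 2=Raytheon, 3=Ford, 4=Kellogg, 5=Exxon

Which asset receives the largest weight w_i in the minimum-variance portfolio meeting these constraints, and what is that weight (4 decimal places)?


u=Σ⁻¹μ = [0.1886  1.5984  2.0731  3.5187  2.8301  3.0461]
v=Σ⁻¹𝟙 = [10.6919  16.6625  13.0556  17.4497  21.6590  25.3397]
a=μᵀu=1.911475  b=𝟙ᵀu=13.254911  c=𝟙ᵀv=104.858374  D=ac−b²=24.741456
λ₁=(c·0.153−b)/D = (104.858374·0.153−13.254911)/24.741456 = 0.112702
λ₂=(a−b·0.153)/D = (1.911475−13.254911·0.153)/24.741456 = -0.004710
w* = 0.112702·u + -0.004710·v:
  w_0 = 0.112702·0.1886 + -0.004710·10.6919 = -0.0291  (Merck)
  w_1 = 0.112702·1.5984 + -0.004710·16.6625 = 0.1017  (Pfizer)
  w_2 = 0.112702·2.0731 + -0.004710·13.0556 = 0.1721  (Raytheon)
  w_3 = 0.112702·3.5187 + -0.004710·17.4497 = 0.3144  (Ford)
  w_4 = 0.112702·2.8301 + -0.004710·21.6590 = 0.2169  (Kellogg)
  w_5 = 0.112702·3.0461 + -0.004710·25.3397 = 0.2240  (Exxon)
Σw_i=1.0000  μᵀw=0.1530
σ²=wᵀΣw=λ₁·μ_p+λ₂ = 0.112702·0.153 + -0.004710 = 0.012534 ≈ 0.0125

Ford (0.3144)


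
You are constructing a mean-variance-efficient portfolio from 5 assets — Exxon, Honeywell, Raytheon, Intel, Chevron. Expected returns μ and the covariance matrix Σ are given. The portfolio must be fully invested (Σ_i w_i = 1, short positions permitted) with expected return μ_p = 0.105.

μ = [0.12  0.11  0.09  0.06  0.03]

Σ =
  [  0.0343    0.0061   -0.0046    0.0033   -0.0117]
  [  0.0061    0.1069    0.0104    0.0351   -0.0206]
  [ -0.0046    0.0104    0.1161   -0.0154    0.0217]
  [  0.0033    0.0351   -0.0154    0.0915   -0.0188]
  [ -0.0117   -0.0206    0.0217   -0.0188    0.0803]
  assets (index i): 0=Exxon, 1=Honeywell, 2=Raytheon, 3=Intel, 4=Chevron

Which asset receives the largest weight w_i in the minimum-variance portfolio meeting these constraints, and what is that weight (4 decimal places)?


x=Σ⁻¹μ = [3.7662  0.7584  0.7354  0.5688  1.0513]
y=Σ⁻¹𝟙 = [34.6467  6.4086  7.3220  12.5860  20.1135]
a=μᵀx=0.667219  b=𝟙ᵀx=6.880096  c=𝟙ᵀy=81.076782  D=ac−b²=6.760279
λ₁=(c·0.105−b)/D = (81.076782·0.105−6.880096)/6.760279 = 0.241553
λ₂=(a−b·0.105)/D = (0.667219−6.880096·0.105)/6.760279 = -0.008164
w* = 0.241553·x + -0.008164·y:
  w_0 = 0.241553·3.7662 + -0.008164·34.6467 = 0.6269  (Exxon)
  w_1 = 0.241553·0.7584 + -0.008164·6.4086 = 0.1309  (Honeywell)
  w_2 = 0.241553·0.7354 + -0.008164·7.3220 = 0.1179  (Raytheon)
  w_3 = 0.241553·0.5688 + -0.008164·12.5860 = 0.0346  (Intel)
  w_4 = 0.241553·1.0513 + -0.008164·20.1135 = 0.0897  (Chevron)
Σw_i=1.0000  μᵀw=0.1050
σ²=wᵀΣw=λ₁·μ_p+λ₂ = 0.241553·0.105 + -0.008164 = 0.017199 ≈ 0.0172

Exxon (0.6269)


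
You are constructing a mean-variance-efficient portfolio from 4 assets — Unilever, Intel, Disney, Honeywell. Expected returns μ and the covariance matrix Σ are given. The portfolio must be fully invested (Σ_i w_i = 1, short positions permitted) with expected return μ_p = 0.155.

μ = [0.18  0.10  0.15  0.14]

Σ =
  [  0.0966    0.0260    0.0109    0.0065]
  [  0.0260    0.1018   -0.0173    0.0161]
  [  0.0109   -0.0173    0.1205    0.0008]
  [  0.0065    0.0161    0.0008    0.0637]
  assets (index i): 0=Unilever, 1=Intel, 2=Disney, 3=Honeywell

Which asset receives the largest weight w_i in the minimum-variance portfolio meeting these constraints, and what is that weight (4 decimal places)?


Honeywell (0.3853)

u=Σ⁻¹μ = [1.4668  0.5055  1.1720  1.9056]
v=Σ⁻¹𝟙 = [6.4467  7.6011  8.7205  13.0101]
a=μᵀu=0.757175  b=𝟙ᵀu=5.050004  c=𝟙ᵀv=35.778377  D=ac−b²=1.587944
λ₁=(c·0.155−b)/D = (35.778377·0.155−5.050004)/1.587944 = 0.312129
λ₂=(a−b·0.155)/D = (0.757175−5.050004·0.155)/1.587944 = -0.016106
w* = 0.312129·u + -0.016106·v:
  w_0 = 0.312129·1.4668 + -0.016106·6.4467 = 0.3540  (Unilever)
  w_1 = 0.312129·0.5055 + -0.016106·7.6011 = 0.0354  (Intel)
  w_2 = 0.312129·1.1720 + -0.016106·8.7205 = 0.2254  (Disney)
  w_3 = 0.312129·1.9056 + -0.016106·13.0101 = 0.3853  (Honeywell)
Σw_i=1.0000  μᵀw=0.1550
σ²=wᵀΣw=λ₁·μ_p+λ₂ = 0.312129·0.155 + -0.016106 = 0.032274 ≈ 0.0323


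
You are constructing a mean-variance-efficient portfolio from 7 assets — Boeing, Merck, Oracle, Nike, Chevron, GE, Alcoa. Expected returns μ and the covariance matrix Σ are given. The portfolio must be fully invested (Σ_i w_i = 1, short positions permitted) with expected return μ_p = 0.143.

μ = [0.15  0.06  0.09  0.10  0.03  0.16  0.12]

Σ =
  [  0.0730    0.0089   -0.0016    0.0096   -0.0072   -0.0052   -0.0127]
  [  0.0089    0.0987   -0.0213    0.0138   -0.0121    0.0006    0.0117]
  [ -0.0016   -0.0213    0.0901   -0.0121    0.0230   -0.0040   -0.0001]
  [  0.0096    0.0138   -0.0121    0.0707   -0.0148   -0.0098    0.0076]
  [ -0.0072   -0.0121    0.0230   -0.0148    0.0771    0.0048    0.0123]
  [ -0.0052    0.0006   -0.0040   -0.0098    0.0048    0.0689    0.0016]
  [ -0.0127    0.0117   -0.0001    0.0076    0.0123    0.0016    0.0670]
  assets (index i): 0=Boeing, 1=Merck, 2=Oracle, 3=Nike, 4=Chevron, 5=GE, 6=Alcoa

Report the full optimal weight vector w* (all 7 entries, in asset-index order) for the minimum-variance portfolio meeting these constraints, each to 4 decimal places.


p=Σ⁻¹μ = [2.4053  0.2451  1.4126  1.4553  0.0249  2.7431  1.9711]
q=Σ⁻¹𝟙 = [15.1880  9.3771  13.4998  16.2460  11.9876  17.5655  11.7239]
a=μᵀp=1.324337  b=𝟙ᵀp=10.257395  c=𝟙ᵀq=95.587966  D=ac−b²=21.376503
λ₁=(c·0.143−b)/D = (95.587966·0.143−10.257395)/21.376503 = 0.159600
λ₂=(a−b·0.143)/D = (1.324337−10.257395·0.143)/21.376503 = -0.006665
w* = 0.159600·p + -0.006665·q:
  w_0 = 0.159600·2.4053 + -0.006665·15.1880 = 0.2827  (Boeing)
  w_1 = 0.159600·0.2451 + -0.006665·9.3771 = -0.0234  (Merck)
  w_2 = 0.159600·1.4126 + -0.006665·13.4998 = 0.1355  (Oracle)
  w_3 = 0.159600·1.4553 + -0.006665·16.2460 = 0.1240  (Nike)
  w_4 = 0.159600·0.0249 + -0.006665·11.9876 = -0.0759  (Chevron)
  w_5 = 0.159600·2.7431 + -0.006665·17.5655 = 0.3207  (GE)
  w_6 = 0.159600·1.9711 + -0.006665·11.7239 = 0.2365  (Alcoa)
Σw_i=1.0000  μᵀw=0.1430
σ²=wᵀΣw=λ₁·μ_p+λ₂ = 0.159600·0.143 + -0.006665 = 0.016158 ≈ 0.0162

0.2827  -0.0234  0.1355  0.1240  -0.0759  0.3207  0.2365


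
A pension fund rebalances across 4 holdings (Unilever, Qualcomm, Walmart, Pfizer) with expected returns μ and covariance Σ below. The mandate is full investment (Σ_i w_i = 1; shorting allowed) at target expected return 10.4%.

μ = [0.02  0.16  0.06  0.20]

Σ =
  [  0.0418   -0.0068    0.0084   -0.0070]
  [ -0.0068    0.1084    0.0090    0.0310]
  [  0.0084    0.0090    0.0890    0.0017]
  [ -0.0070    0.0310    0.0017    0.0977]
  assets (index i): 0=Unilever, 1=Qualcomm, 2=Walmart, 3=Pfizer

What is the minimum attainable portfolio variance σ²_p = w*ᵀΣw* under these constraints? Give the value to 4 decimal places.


u=Σ⁻¹μ = [0.8446  0.9791  0.4613  1.7889]
v=Σ⁻¹𝟙 = [25.1341  7.4133  7.9317  9.5460]
a=μᵀu=0.559007  b=𝟙ᵀu=4.073911  c=𝟙ᵀv=50.025130  D=ac−b²=11.367657
λ₁=(c·0.104−b)/D = (50.025130·0.104−4.073911)/11.367657 = 0.099291
λ₂=(a−b·0.104)/D = (0.559007−4.073911·0.104)/11.367657 = 0.011904
w* = 0.099291·u + 0.011904·v:
  w_0 = 0.099291·0.8446 + 0.011904·25.1341 = 0.3831  (Unilever)
  w_1 = 0.099291·0.9791 + 0.011904·7.4133 = 0.1855  (Qualcomm)
  w_2 = 0.099291·0.4613 + 0.011904·7.9317 = 0.1402  (Walmart)
  w_3 = 0.099291·1.7889 + 0.011904·9.5460 = 0.2913  (Pfizer)
Σw_i=1.0000  μᵀw=0.1040
σ²=wᵀΣw=λ₁·μ_p+λ₂ = 0.099291·0.104 + 0.011904 = 0.022230 ≈ 0.0222

0.0222


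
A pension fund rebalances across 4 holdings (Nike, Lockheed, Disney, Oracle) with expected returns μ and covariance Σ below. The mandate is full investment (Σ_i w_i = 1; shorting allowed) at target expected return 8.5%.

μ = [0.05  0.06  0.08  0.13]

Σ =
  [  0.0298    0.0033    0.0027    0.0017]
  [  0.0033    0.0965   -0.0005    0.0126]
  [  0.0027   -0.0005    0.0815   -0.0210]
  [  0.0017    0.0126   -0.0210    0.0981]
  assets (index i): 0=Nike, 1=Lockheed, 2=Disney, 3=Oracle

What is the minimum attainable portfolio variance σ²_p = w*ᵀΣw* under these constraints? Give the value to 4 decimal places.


x=Σ⁻¹μ = [1.4274  0.3792  1.3327  1.5370]
y=Σ⁻¹𝟙 = [30.7212  7.8564  14.3196  11.7176]
a=μᵀx=0.400549  b=𝟙ᵀx=4.676299  c=𝟙ᵀy=64.614768  D=ac−b²=4.013594
λ₁=(c·0.085−b)/D = (64.614768·0.085−4.676299)/4.013594 = 0.203298
λ₂=(a−b·0.085)/D = (0.400549−4.676299·0.085)/4.013594 = 0.000763
w* = 0.203298·x + 0.000763·y:
  w_0 = 0.203298·1.4274 + 0.000763·30.7212 = 0.3136  (Nike)
  w_1 = 0.203298·0.3792 + 0.000763·7.8564 = 0.0831  (Lockheed)
  w_2 = 0.203298·1.3327 + 0.000763·14.3196 = 0.2819  (Disney)
  w_3 = 0.203298·1.5370 + 0.000763·11.7176 = 0.3214  (Oracle)
Σw_i=1.0000  μᵀw=0.0850
σ²=wᵀΣw=λ₁·μ_p+λ₂ = 0.203298·0.085 + 0.000763 = 0.018044 ≈ 0.0180

0.0180


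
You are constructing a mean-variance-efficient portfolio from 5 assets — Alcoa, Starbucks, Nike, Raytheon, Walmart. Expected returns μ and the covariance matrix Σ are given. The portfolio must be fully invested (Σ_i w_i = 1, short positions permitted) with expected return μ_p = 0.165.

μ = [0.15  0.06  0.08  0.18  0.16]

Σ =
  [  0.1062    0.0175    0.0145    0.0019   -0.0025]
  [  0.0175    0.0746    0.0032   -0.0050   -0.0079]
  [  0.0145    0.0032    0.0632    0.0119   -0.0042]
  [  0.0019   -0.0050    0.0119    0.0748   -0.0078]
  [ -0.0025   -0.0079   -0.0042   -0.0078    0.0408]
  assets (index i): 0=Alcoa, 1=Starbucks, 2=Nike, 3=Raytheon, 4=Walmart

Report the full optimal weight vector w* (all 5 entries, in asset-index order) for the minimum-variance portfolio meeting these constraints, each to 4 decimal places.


0.1535  0.0247  -0.0273  0.3410  0.5081

g=Σ⁻¹μ = [1.1793  1.2006  0.7203  2.8473  4.8448]
h=Σ⁻¹𝟙 = [5.4867  16.0246  12.9588  15.6038  32.2659]
a=μᵀg=1.594251  b=𝟙ᵀg=10.792398  c=𝟙ᵀh=82.339702  D=ac−b²=14.794261
λ₁=(c·0.165−b)/D = (82.339702·0.165−10.792398)/14.794261 = 0.188834
λ₂=(a−b·0.165)/D = (1.594251−10.792398·0.165)/14.794261 = -0.012606
w* = 0.188834·g + -0.012606·h:
  w_0 = 0.188834·1.1793 + -0.012606·5.4867 = 0.1535  (Alcoa)
  w_1 = 0.188834·1.2006 + -0.012606·16.0246 = 0.0247  (Starbucks)
  w_2 = 0.188834·0.7203 + -0.012606·12.9588 = -0.0273  (Nike)
  w_3 = 0.188834·2.8473 + -0.012606·15.6038 = 0.3410  (Raytheon)
  w_4 = 0.188834·4.8448 + -0.012606·32.2659 = 0.5081  (Walmart)
Σw_i=1.0000  μᵀw=0.1650
σ²=wᵀΣw=λ₁·μ_p+λ₂ = 0.188834·0.165 + -0.012606 = 0.018552 ≈ 0.0186


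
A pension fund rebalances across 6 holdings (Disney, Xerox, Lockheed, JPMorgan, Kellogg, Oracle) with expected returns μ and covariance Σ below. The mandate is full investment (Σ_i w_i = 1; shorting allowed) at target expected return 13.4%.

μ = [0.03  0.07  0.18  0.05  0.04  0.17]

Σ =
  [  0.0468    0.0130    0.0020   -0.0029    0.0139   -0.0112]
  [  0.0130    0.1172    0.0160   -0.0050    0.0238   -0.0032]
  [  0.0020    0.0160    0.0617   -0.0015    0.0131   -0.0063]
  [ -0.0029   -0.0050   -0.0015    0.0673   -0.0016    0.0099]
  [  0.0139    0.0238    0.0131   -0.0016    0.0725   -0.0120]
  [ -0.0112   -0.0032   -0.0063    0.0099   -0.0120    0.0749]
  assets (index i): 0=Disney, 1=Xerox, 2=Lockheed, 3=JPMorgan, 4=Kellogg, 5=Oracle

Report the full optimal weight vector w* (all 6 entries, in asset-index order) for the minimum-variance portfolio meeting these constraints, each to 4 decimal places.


0.1640  0.0183  0.3692  0.0808  0.0401  0.3277

p=Σ⁻¹μ = [1.0872  0.1065  3.0957  0.4793  0.2008  2.6660]
q=Σ⁻¹𝟙 = [22.2408  3.2890  14.8674  14.0093  8.9947  17.6573]
a=μᵀp=1.082523  b=𝟙ᵀp=7.635580  c=𝟙ᵀq=81.058523  D=ac−b²=29.445652
λ₁=(c·0.134−b)/D = (81.058523·0.134−7.635580)/29.445652 = 0.109567
λ₂=(a−b·0.134)/D = (1.082523−7.635580·0.134)/29.445652 = 0.002016
w* = 0.109567·p + 0.002016·q:
  w_0 = 0.109567·1.0872 + 0.002016·22.2408 = 0.1640  (Disney)
  w_1 = 0.109567·0.1065 + 0.002016·3.2890 = 0.0183  (Xerox)
  w_2 = 0.109567·3.0957 + 0.002016·14.8674 = 0.3692  (Lockheed)
  w_3 = 0.109567·0.4793 + 0.002016·14.0093 = 0.0808  (JPMorgan)
  w_4 = 0.109567·0.2008 + 0.002016·8.9947 = 0.0401  (Kellogg)
  w_5 = 0.109567·2.6660 + 0.002016·17.6573 = 0.3277  (Oracle)
Σw_i=1.0000  μᵀw=0.1340
σ²=wᵀΣw=λ₁·μ_p+λ₂ = 0.109567·0.134 + 0.002016 = 0.016698 ≈ 0.0167
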